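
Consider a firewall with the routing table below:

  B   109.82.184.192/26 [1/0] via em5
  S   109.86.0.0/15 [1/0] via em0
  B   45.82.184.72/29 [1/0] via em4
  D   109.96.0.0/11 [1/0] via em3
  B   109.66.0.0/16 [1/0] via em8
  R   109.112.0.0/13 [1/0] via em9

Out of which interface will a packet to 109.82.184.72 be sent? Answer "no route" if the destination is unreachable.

No entry's prefix contains 109.82.184.72; there is no default route.

no route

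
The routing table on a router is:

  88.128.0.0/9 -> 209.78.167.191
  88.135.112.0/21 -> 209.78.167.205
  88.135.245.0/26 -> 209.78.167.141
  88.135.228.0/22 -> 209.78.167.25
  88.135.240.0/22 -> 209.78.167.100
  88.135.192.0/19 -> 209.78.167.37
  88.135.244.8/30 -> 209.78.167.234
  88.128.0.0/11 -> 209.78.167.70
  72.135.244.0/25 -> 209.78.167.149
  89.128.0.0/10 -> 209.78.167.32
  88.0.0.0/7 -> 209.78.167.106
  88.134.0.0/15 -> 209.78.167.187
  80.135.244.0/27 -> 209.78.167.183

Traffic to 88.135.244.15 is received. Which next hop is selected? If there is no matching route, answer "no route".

209.78.167.187

Routes whose prefix contains 88.135.244.15:
  88.0.0.0/7 (88.0.0.0 - 89.255.255.255) -> 209.78.167.106
  88.128.0.0/9 (88.128.0.0 - 88.255.255.255) -> 209.78.167.191
  88.128.0.0/11 (88.128.0.0 - 88.159.255.255) -> 209.78.167.70
  88.134.0.0/15 (88.134.0.0 - 88.135.255.255) -> 209.78.167.187
More-specific entries that do NOT match:
  88.135.244.8/30 (88.135.244.8 - 88.135.244.11) does not contain 88.135.244.15
  80.135.244.0/27 (80.135.244.0 - 80.135.244.31) does not contain 88.135.244.15
  88.135.245.0/26 (88.135.245.0 - 88.135.245.63) does not contain 88.135.244.15
  72.135.244.0/25 (72.135.244.0 - 72.135.244.127) does not contain 88.135.244.15
  88.135.228.0/22 (88.135.228.0 - 88.135.231.255) does not contain 88.135.244.15
  88.135.240.0/22 (88.135.240.0 - 88.135.243.255) does not contain 88.135.244.15
  88.135.112.0/21 (88.135.112.0 - 88.135.119.255) does not contain 88.135.244.15
  88.135.192.0/19 (88.135.192.0 - 88.135.223.255) does not contain 88.135.244.15
Longest matching prefix is /15 -> next hop 209.78.167.187.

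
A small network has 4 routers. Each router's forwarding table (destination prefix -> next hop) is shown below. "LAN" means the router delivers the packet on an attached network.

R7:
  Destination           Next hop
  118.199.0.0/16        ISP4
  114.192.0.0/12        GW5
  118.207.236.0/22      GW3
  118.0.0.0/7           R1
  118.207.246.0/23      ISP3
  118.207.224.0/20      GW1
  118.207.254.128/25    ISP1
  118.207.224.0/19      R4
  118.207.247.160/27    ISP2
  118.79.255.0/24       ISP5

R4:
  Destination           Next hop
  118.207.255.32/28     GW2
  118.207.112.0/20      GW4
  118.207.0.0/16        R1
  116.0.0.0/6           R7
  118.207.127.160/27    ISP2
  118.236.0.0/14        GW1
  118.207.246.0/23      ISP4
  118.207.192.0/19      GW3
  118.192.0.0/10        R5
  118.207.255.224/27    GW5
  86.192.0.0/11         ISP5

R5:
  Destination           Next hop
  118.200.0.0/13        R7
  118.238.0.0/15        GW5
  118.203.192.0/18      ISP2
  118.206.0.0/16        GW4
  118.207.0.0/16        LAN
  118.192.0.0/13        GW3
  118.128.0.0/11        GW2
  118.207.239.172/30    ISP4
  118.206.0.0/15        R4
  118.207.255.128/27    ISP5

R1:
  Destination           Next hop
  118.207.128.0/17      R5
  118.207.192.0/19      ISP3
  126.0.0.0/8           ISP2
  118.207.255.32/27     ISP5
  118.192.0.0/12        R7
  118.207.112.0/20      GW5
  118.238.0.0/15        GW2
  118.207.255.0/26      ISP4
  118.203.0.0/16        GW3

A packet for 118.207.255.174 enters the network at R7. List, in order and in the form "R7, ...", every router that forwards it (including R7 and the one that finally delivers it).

At R7: longest match for 118.207.255.174 is 118.207.224.0/19 -> R4
At R4: longest match for 118.207.255.174 is 118.207.0.0/16 -> R1
At R1: longest match for 118.207.255.174 is 118.207.128.0/17 -> R5
At R5: longest match for 118.207.255.174 is 118.207.0.0/16 -> LAN

R7, R4, R1, R5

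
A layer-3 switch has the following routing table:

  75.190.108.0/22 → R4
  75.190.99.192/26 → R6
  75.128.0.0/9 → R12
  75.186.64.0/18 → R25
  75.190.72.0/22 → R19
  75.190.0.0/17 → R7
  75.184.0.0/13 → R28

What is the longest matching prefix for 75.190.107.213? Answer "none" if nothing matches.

75.190.0.0/17

Entries matching 75.190.107.213:
  75.128.0.0/9 (75.128.0.0 - 75.255.255.255)
  75.184.0.0/13 (75.184.0.0 - 75.191.255.255)
  75.190.0.0/17 (75.190.0.0 - 75.190.127.255)
Most specific is 75.190.0.0/17.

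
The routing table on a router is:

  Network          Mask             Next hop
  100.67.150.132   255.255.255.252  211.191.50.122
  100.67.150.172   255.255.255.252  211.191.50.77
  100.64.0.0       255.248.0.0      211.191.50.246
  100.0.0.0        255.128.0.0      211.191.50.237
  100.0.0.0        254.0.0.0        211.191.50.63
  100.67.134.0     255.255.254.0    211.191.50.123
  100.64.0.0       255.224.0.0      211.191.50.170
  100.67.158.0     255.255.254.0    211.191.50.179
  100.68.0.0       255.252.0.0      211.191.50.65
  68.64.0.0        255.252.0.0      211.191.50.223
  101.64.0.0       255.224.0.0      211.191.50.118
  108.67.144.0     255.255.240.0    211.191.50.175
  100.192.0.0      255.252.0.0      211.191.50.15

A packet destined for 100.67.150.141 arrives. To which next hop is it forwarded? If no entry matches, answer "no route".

211.191.50.246

Routes whose prefix contains 100.67.150.141:
  100.0.0.0/7 (100.0.0.0 - 101.255.255.255) -> 211.191.50.63
  100.0.0.0/9 (100.0.0.0 - 100.127.255.255) -> 211.191.50.237
  100.64.0.0/11 (100.64.0.0 - 100.95.255.255) -> 211.191.50.170
  100.64.0.0/13 (100.64.0.0 - 100.71.255.255) -> 211.191.50.246
More-specific entries that do NOT match:
  100.67.150.132/30 (100.67.150.132 - 100.67.150.135) does not contain 100.67.150.141
  100.67.150.172/30 (100.67.150.172 - 100.67.150.175) does not contain 100.67.150.141
  100.67.134.0/23 (100.67.134.0 - 100.67.135.255) does not contain 100.67.150.141
  100.67.158.0/23 (100.67.158.0 - 100.67.159.255) does not contain 100.67.150.141
  108.67.144.0/20 (108.67.144.0 - 108.67.159.255) does not contain 100.67.150.141
  100.68.0.0/14 (100.68.0.0 - 100.71.255.255) does not contain 100.67.150.141
  68.64.0.0/14 (68.64.0.0 - 68.67.255.255) does not contain 100.67.150.141
  100.192.0.0/14 (100.192.0.0 - 100.195.255.255) does not contain 100.67.150.141
Longest matching prefix is /13 -> next hop 211.191.50.246.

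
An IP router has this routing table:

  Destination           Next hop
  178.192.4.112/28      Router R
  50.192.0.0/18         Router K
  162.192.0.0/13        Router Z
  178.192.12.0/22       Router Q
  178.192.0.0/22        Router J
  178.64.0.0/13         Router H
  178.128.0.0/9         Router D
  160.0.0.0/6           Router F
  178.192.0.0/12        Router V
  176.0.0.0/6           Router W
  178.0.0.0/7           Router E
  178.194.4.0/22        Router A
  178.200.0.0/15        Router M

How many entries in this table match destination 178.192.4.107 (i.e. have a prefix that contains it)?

Prefixes containing 178.192.4.107:
  176.0.0.0/6 (176.0.0.0 - 179.255.255.255)
  178.0.0.0/7 (178.0.0.0 - 179.255.255.255)
  178.128.0.0/9 (178.128.0.0 - 178.255.255.255)
  178.192.0.0/12 (178.192.0.0 - 178.207.255.255)
Total matching entries: 4.

4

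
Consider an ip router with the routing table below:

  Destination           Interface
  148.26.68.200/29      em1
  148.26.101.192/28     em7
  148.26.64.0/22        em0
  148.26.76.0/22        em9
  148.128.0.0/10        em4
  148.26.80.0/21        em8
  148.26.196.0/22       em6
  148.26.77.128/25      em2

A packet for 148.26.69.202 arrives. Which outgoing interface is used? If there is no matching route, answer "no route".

no route

No entry's prefix contains 148.26.69.202; there is no default route.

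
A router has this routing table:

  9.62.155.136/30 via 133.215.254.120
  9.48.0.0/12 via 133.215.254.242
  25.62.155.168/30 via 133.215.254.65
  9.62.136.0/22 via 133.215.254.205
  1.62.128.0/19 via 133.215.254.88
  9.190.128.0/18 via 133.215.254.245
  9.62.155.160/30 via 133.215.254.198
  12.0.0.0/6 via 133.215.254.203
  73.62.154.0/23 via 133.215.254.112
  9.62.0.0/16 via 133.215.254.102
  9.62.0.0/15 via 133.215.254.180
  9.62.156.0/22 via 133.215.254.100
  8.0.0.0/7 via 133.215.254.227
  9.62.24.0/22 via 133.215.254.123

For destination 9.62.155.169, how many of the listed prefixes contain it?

4

Prefixes containing 9.62.155.169:
  8.0.0.0/7 (8.0.0.0 - 9.255.255.255)
  9.48.0.0/12 (9.48.0.0 - 9.63.255.255)
  9.62.0.0/15 (9.62.0.0 - 9.63.255.255)
  9.62.0.0/16 (9.62.0.0 - 9.62.255.255)
Total matching entries: 4.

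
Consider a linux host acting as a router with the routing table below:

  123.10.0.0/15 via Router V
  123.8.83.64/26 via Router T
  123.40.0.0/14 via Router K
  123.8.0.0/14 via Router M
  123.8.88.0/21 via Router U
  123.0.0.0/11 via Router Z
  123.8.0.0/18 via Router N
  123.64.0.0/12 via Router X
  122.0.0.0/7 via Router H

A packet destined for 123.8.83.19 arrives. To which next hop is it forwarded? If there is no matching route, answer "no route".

Router M

Routes whose prefix contains 123.8.83.19:
  122.0.0.0/7 (122.0.0.0 - 123.255.255.255) -> Router H
  123.0.0.0/11 (123.0.0.0 - 123.31.255.255) -> Router Z
  123.8.0.0/14 (123.8.0.0 - 123.11.255.255) -> Router M
More-specific entries that do NOT match:
  123.8.83.64/26 (123.8.83.64 - 123.8.83.127) does not contain 123.8.83.19
  123.8.88.0/21 (123.8.88.0 - 123.8.95.255) does not contain 123.8.83.19
  123.8.0.0/18 (123.8.0.0 - 123.8.63.255) does not contain 123.8.83.19
  123.10.0.0/15 (123.10.0.0 - 123.11.255.255) does not contain 123.8.83.19
Longest matching prefix is /14 -> next hop Router M.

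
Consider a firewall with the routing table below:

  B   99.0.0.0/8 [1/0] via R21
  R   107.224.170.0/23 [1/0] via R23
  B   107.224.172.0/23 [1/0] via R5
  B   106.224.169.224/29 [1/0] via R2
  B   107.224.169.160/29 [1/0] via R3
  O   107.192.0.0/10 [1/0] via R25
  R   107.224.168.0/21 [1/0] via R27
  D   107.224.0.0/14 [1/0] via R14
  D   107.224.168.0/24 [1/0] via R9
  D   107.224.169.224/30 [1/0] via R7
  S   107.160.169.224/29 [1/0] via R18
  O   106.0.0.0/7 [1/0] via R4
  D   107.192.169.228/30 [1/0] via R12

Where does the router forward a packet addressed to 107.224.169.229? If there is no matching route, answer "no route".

Routes whose prefix contains 107.224.169.229:
  106.0.0.0/7 (106.0.0.0 - 107.255.255.255) -> R4
  107.192.0.0/10 (107.192.0.0 - 107.255.255.255) -> R25
  107.224.0.0/14 (107.224.0.0 - 107.227.255.255) -> R14
  107.224.168.0/21 (107.224.168.0 - 107.224.175.255) -> R27
More-specific entries that do NOT match:
  107.224.169.224/30 (107.224.169.224 - 107.224.169.227) does not contain 107.224.169.229
  107.192.169.228/30 (107.192.169.228 - 107.192.169.231) does not contain 107.224.169.229
  106.224.169.224/29 (106.224.169.224 - 106.224.169.231) does not contain 107.224.169.229
  107.224.169.160/29 (107.224.169.160 - 107.224.169.167) does not contain 107.224.169.229
  107.160.169.224/29 (107.160.169.224 - 107.160.169.231) does not contain 107.224.169.229
  107.224.168.0/24 (107.224.168.0 - 107.224.168.255) does not contain 107.224.169.229
  107.224.170.0/23 (107.224.170.0 - 107.224.171.255) does not contain 107.224.169.229
  107.224.172.0/23 (107.224.172.0 - 107.224.173.255) does not contain 107.224.169.229
Longest matching prefix is /21 -> next hop R27.

R27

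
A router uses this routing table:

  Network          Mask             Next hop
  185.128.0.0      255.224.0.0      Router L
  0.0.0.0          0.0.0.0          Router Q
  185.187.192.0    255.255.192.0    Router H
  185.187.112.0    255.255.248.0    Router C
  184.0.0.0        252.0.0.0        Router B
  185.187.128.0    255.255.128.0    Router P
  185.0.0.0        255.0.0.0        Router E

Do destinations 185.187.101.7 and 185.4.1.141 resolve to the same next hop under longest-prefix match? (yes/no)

185.187.101.7: longest match 185.0.0.0/8 -> Router E
185.4.1.141: longest match 185.0.0.0/8 -> Router E

yes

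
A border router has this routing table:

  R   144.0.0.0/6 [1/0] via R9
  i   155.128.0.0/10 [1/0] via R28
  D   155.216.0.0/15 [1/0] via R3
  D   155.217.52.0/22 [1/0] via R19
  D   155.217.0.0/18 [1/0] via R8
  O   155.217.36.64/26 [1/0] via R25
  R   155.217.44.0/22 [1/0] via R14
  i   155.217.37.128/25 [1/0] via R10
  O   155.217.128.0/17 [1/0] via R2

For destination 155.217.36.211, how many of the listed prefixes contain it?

Prefixes containing 155.217.36.211:
  155.216.0.0/15 (155.216.0.0 - 155.217.255.255)
  155.217.0.0/18 (155.217.0.0 - 155.217.63.255)
Total matching entries: 2.

2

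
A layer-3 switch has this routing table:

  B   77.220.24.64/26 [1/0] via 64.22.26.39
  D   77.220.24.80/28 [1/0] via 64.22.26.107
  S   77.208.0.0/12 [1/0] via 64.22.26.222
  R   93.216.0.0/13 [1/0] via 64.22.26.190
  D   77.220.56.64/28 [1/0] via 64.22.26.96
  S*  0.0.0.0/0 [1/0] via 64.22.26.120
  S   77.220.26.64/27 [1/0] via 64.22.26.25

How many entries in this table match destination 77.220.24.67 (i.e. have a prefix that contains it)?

Prefixes containing 77.220.24.67:
  0.0.0.0/0 (default, matches everything)
  77.208.0.0/12 (77.208.0.0 - 77.223.255.255)
  77.220.24.64/26 (77.220.24.64 - 77.220.24.127)
Total matching entries: 3.

3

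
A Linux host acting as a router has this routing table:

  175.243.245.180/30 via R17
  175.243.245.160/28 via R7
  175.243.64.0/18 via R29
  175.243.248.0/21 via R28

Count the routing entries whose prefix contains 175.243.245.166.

1

Prefixes containing 175.243.245.166:
  175.243.245.160/28 (175.243.245.160 - 175.243.245.175)
Total matching entries: 1.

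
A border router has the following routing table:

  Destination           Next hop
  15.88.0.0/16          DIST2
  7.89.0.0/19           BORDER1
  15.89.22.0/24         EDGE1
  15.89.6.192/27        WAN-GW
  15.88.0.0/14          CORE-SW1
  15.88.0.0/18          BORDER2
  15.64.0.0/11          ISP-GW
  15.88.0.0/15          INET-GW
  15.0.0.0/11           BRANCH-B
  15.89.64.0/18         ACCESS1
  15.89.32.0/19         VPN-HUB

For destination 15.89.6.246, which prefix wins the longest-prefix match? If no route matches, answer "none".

15.88.0.0/15

Entries matching 15.89.6.246:
  15.64.0.0/11 (15.64.0.0 - 15.95.255.255)
  15.88.0.0/14 (15.88.0.0 - 15.91.255.255)
  15.88.0.0/15 (15.88.0.0 - 15.89.255.255)
Most specific is 15.88.0.0/15.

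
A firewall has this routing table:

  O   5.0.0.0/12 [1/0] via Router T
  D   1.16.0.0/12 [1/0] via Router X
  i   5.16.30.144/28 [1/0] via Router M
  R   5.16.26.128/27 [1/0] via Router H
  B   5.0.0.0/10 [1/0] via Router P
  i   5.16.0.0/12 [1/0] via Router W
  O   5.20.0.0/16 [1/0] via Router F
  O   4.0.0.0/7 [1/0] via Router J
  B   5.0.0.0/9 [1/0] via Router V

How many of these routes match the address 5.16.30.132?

Prefixes containing 5.16.30.132:
  4.0.0.0/7 (4.0.0.0 - 5.255.255.255)
  5.0.0.0/9 (5.0.0.0 - 5.127.255.255)
  5.0.0.0/10 (5.0.0.0 - 5.63.255.255)
  5.16.0.0/12 (5.16.0.0 - 5.31.255.255)
Total matching entries: 4.

4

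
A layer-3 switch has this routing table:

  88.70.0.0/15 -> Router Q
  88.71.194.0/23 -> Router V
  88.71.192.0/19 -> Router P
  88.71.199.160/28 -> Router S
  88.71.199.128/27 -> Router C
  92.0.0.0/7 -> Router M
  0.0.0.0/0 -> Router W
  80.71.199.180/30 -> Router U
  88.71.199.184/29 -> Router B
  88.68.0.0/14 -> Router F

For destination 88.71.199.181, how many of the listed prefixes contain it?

4

Prefixes containing 88.71.199.181:
  0.0.0.0/0 (default, matches everything)
  88.68.0.0/14 (88.68.0.0 - 88.71.255.255)
  88.70.0.0/15 (88.70.0.0 - 88.71.255.255)
  88.71.192.0/19 (88.71.192.0 - 88.71.223.255)
Total matching entries: 4.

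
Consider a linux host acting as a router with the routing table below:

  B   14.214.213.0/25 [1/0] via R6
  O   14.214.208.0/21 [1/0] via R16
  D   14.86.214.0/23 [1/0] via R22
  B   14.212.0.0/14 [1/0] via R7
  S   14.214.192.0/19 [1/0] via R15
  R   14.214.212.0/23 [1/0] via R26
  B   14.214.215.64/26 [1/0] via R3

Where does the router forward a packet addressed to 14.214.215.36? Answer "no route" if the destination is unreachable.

Routes whose prefix contains 14.214.215.36:
  14.212.0.0/14 (14.212.0.0 - 14.215.255.255) -> R7
  14.214.192.0/19 (14.214.192.0 - 14.214.223.255) -> R15
  14.214.208.0/21 (14.214.208.0 - 14.214.215.255) -> R16
More-specific entries that do NOT match:
  14.214.215.64/26 (14.214.215.64 - 14.214.215.127) does not contain 14.214.215.36
  14.214.213.0/25 (14.214.213.0 - 14.214.213.127) does not contain 14.214.215.36
  14.86.214.0/23 (14.86.214.0 - 14.86.215.255) does not contain 14.214.215.36
  14.214.212.0/23 (14.214.212.0 - 14.214.213.255) does not contain 14.214.215.36
Longest matching prefix is /21 -> next hop R16.

R16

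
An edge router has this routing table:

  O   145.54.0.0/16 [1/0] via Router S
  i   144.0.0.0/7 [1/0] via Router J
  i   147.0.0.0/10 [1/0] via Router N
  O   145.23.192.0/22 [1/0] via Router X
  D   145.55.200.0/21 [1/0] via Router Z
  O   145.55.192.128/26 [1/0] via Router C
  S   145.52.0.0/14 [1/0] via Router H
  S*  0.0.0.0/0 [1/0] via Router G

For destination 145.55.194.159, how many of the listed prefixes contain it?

3

Prefixes containing 145.55.194.159:
  0.0.0.0/0 (default, matches everything)
  144.0.0.0/7 (144.0.0.0 - 145.255.255.255)
  145.52.0.0/14 (145.52.0.0 - 145.55.255.255)
Total matching entries: 3.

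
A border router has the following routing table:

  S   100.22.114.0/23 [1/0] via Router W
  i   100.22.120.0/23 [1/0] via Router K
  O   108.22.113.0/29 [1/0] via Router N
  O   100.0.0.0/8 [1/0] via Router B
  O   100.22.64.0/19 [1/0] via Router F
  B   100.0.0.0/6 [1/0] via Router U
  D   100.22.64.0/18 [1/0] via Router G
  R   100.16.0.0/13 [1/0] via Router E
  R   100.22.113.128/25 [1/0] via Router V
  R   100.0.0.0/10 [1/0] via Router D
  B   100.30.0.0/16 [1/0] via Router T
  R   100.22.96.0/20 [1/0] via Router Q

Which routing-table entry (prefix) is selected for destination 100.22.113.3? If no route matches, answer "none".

Entries matching 100.22.113.3:
  100.0.0.0/6 (100.0.0.0 - 103.255.255.255)
  100.0.0.0/8 (100.0.0.0 - 100.255.255.255)
  100.0.0.0/10 (100.0.0.0 - 100.63.255.255)
  100.16.0.0/13 (100.16.0.0 - 100.23.255.255)
  100.22.64.0/18 (100.22.64.0 - 100.22.127.255)
Most specific is 100.22.64.0/18.

100.22.64.0/18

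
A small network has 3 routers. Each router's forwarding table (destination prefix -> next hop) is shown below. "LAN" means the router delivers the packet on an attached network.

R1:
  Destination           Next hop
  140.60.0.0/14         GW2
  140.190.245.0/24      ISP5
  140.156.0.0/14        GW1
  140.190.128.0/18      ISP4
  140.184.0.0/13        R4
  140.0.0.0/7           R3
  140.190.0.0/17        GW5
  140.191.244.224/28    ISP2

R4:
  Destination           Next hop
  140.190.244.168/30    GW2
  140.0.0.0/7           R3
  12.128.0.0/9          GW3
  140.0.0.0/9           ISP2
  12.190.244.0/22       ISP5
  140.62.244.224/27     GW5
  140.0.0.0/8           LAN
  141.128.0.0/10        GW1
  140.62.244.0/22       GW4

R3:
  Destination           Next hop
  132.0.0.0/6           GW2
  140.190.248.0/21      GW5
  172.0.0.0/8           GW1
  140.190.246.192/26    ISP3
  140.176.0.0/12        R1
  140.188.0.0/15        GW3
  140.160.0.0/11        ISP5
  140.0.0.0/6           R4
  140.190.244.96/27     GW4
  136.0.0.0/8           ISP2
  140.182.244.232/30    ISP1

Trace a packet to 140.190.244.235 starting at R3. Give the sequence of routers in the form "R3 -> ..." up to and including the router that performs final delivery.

At R3: longest match for 140.190.244.235 is 140.176.0.0/12 -> R1
At R1: longest match for 140.190.244.235 is 140.184.0.0/13 -> R4
At R4: longest match for 140.190.244.235 is 140.0.0.0/8 -> LAN

R3 -> R1 -> R4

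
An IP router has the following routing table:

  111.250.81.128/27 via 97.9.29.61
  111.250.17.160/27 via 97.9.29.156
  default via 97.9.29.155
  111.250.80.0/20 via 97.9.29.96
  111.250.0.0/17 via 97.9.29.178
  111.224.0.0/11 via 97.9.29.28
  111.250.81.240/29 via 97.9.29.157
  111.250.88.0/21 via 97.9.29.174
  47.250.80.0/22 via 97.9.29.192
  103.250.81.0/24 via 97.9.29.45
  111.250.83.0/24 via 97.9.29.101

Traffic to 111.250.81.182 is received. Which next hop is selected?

Routes whose prefix contains 111.250.81.182:
  0.0.0.0/0 (default, matches everything) -> 97.9.29.155
  111.224.0.0/11 (111.224.0.0 - 111.255.255.255) -> 97.9.29.28
  111.250.0.0/17 (111.250.0.0 - 111.250.127.255) -> 97.9.29.178
  111.250.80.0/20 (111.250.80.0 - 111.250.95.255) -> 97.9.29.96
More-specific entries that do NOT match:
  111.250.81.240/29 (111.250.81.240 - 111.250.81.247) does not contain 111.250.81.182
  111.250.81.128/27 (111.250.81.128 - 111.250.81.159) does not contain 111.250.81.182
  111.250.17.160/27 (111.250.17.160 - 111.250.17.191) does not contain 111.250.81.182
  103.250.81.0/24 (103.250.81.0 - 103.250.81.255) does not contain 111.250.81.182
  111.250.83.0/24 (111.250.83.0 - 111.250.83.255) does not contain 111.250.81.182
  47.250.80.0/22 (47.250.80.0 - 47.250.83.255) does not contain 111.250.81.182
  111.250.88.0/21 (111.250.88.0 - 111.250.95.255) does not contain 111.250.81.182
Longest matching prefix is /20 -> next hop 97.9.29.96.

97.9.29.96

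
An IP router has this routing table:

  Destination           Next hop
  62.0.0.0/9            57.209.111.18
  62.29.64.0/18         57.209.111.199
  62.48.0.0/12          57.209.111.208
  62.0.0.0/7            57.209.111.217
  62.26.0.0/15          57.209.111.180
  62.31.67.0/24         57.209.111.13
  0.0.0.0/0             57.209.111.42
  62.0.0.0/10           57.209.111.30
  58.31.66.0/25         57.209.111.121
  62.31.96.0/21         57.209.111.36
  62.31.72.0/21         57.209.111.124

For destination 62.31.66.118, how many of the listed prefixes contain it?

4

Prefixes containing 62.31.66.118:
  0.0.0.0/0 (default, matches everything)
  62.0.0.0/7 (62.0.0.0 - 63.255.255.255)
  62.0.0.0/9 (62.0.0.0 - 62.127.255.255)
  62.0.0.0/10 (62.0.0.0 - 62.63.255.255)
Total matching entries: 4.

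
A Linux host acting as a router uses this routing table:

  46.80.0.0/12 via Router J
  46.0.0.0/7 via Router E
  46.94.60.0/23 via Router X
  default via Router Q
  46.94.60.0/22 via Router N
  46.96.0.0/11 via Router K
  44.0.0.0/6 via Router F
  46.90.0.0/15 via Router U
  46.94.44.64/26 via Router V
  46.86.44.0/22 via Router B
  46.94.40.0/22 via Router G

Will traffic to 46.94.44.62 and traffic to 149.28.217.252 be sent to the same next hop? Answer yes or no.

46.94.44.62: longest match 46.80.0.0/12 -> Router J
149.28.217.252: longest match 0.0.0.0/0 -> Router Q

no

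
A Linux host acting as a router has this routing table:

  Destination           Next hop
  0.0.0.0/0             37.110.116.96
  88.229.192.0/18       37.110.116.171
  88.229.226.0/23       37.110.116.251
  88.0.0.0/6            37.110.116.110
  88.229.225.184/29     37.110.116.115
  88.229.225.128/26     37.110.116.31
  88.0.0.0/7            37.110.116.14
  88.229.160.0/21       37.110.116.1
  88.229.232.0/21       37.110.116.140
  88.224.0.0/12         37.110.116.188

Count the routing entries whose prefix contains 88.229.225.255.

Prefixes containing 88.229.225.255:
  0.0.0.0/0 (default, matches everything)
  88.0.0.0/6 (88.0.0.0 - 91.255.255.255)
  88.0.0.0/7 (88.0.0.0 - 89.255.255.255)
  88.224.0.0/12 (88.224.0.0 - 88.239.255.255)
  88.229.192.0/18 (88.229.192.0 - 88.229.255.255)
Total matching entries: 5.

5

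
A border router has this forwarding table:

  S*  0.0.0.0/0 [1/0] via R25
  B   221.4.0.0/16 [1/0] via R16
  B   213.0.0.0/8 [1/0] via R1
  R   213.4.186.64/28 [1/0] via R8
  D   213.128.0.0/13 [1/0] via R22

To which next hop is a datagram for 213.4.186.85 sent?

R1

Routes whose prefix contains 213.4.186.85:
  0.0.0.0/0 (default, matches everything) -> R25
  213.0.0.0/8 (213.0.0.0 - 213.255.255.255) -> R1
More-specific entries that do NOT match:
  213.4.186.64/28 (213.4.186.64 - 213.4.186.79) does not contain 213.4.186.85
  221.4.0.0/16 (221.4.0.0 - 221.4.255.255) does not contain 213.4.186.85
  213.128.0.0/13 (213.128.0.0 - 213.135.255.255) does not contain 213.4.186.85
Longest matching prefix is /8 -> next hop R1.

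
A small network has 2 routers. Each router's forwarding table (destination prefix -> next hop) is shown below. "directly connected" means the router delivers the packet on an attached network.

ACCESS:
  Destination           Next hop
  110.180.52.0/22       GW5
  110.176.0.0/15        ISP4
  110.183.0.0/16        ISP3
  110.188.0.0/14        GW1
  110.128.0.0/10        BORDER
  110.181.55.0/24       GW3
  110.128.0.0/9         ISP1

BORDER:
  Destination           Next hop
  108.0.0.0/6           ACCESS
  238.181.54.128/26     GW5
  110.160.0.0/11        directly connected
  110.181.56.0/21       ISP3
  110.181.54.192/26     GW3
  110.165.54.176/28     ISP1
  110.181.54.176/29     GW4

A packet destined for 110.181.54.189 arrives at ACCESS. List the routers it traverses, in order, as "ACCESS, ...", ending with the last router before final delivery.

ACCESS, BORDER

At ACCESS: longest match for 110.181.54.189 is 110.128.0.0/10 -> BORDER
At BORDER: longest match for 110.181.54.189 is 110.160.0.0/11 -> directly connected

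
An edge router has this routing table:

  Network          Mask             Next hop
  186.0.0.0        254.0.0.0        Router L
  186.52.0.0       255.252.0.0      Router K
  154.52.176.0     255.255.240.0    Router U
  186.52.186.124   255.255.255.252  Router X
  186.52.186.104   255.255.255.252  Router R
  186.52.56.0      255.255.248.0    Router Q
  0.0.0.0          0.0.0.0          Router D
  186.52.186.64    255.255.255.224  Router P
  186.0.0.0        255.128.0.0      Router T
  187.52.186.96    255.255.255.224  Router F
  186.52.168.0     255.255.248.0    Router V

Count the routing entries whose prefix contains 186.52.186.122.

Prefixes containing 186.52.186.122:
  0.0.0.0/0 (default, matches everything)
  186.0.0.0/7 (186.0.0.0 - 187.255.255.255)
  186.0.0.0/9 (186.0.0.0 - 186.127.255.255)
  186.52.0.0/14 (186.52.0.0 - 186.55.255.255)
Total matching entries: 4.

4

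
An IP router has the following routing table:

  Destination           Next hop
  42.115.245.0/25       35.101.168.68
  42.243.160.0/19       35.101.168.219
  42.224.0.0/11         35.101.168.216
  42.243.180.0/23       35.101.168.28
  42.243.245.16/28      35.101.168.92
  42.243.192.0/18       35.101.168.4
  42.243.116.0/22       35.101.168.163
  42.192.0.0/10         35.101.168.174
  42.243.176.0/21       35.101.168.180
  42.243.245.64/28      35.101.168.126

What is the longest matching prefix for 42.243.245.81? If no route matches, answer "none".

42.243.192.0/18

Entries matching 42.243.245.81:
  42.192.0.0/10 (42.192.0.0 - 42.255.255.255)
  42.224.0.0/11 (42.224.0.0 - 42.255.255.255)
  42.243.192.0/18 (42.243.192.0 - 42.243.255.255)
Most specific is 42.243.192.0/18.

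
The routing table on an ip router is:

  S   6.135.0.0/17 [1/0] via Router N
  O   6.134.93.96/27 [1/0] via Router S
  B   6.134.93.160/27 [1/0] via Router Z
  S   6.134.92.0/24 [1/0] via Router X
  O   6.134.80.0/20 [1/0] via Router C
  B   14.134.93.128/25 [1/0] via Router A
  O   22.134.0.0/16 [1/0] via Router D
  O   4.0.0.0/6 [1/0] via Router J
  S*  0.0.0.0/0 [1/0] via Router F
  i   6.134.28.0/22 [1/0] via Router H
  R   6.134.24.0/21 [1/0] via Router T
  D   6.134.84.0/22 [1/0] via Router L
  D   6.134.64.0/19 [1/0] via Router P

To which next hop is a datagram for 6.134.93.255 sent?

Routes whose prefix contains 6.134.93.255:
  0.0.0.0/0 (default, matches everything) -> Router F
  4.0.0.0/6 (4.0.0.0 - 7.255.255.255) -> Router J
  6.134.64.0/19 (6.134.64.0 - 6.134.95.255) -> Router P
  6.134.80.0/20 (6.134.80.0 - 6.134.95.255) -> Router C
More-specific entries that do NOT match:
  6.134.93.96/27 (6.134.93.96 - 6.134.93.127) does not contain 6.134.93.255
  6.134.93.160/27 (6.134.93.160 - 6.134.93.191) does not contain 6.134.93.255
  14.134.93.128/25 (14.134.93.128 - 14.134.93.255) does not contain 6.134.93.255
  6.134.92.0/24 (6.134.92.0 - 6.134.92.255) does not contain 6.134.93.255
  6.134.28.0/22 (6.134.28.0 - 6.134.31.255) does not contain 6.134.93.255
  6.134.84.0/22 (6.134.84.0 - 6.134.87.255) does not contain 6.134.93.255
  6.134.24.0/21 (6.134.24.0 - 6.134.31.255) does not contain 6.134.93.255
Longest matching prefix is /20 -> next hop Router C.

Router C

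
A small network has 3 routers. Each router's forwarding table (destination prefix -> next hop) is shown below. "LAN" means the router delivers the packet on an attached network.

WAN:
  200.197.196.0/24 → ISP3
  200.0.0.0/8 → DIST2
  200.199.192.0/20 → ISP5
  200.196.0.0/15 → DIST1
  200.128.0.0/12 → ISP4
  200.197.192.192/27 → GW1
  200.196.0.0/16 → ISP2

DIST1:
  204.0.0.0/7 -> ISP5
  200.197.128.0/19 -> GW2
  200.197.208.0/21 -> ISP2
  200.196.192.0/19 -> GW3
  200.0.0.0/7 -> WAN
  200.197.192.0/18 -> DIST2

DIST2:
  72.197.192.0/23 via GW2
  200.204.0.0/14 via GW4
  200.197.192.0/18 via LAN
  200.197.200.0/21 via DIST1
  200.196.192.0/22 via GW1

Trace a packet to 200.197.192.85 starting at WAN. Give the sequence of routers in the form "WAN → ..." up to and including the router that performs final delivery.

WAN → DIST1 → DIST2

At WAN: longest match for 200.197.192.85 is 200.196.0.0/15 -> DIST1
At DIST1: longest match for 200.197.192.85 is 200.197.192.0/18 -> DIST2
At DIST2: longest match for 200.197.192.85 is 200.197.192.0/18 -> LAN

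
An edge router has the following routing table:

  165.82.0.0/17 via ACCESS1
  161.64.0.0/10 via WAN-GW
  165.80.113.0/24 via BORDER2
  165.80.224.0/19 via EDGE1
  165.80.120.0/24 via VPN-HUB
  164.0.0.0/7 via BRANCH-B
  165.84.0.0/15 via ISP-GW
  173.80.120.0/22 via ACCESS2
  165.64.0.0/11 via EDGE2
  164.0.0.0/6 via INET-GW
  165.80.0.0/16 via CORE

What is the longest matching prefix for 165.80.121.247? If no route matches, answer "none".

Entries matching 165.80.121.247:
  164.0.0.0/6 (164.0.0.0 - 167.255.255.255)
  164.0.0.0/7 (164.0.0.0 - 165.255.255.255)
  165.64.0.0/11 (165.64.0.0 - 165.95.255.255)
  165.80.0.0/16 (165.80.0.0 - 165.80.255.255)
Most specific is 165.80.0.0/16.

165.80.0.0/16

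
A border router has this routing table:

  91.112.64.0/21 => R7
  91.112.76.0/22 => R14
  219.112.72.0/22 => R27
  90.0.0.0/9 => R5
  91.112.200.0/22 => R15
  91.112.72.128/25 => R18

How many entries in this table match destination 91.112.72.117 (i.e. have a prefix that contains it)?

0

No listed prefix contains 91.112.72.117.
Total matching entries: 0.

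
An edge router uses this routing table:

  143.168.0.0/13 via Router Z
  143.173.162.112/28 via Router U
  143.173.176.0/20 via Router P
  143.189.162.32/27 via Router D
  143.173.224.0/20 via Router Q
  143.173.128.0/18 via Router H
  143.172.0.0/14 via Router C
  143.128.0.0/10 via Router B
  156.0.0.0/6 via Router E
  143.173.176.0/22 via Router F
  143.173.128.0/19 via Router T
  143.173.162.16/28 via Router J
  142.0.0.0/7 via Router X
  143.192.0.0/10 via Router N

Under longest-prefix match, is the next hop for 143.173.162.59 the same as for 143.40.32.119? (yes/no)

143.173.162.59: longest match 143.173.128.0/18 -> Router H
143.40.32.119: longest match 142.0.0.0/7 -> Router X

no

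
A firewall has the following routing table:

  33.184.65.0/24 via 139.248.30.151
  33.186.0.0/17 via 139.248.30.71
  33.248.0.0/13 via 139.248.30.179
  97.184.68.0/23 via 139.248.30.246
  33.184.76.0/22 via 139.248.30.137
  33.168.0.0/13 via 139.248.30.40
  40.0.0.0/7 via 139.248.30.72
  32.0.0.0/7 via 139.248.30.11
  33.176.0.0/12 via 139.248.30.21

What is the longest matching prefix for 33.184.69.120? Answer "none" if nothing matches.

33.176.0.0/12

Entries matching 33.184.69.120:
  32.0.0.0/7 (32.0.0.0 - 33.255.255.255)
  33.176.0.0/12 (33.176.0.0 - 33.191.255.255)
Most specific is 33.176.0.0/12.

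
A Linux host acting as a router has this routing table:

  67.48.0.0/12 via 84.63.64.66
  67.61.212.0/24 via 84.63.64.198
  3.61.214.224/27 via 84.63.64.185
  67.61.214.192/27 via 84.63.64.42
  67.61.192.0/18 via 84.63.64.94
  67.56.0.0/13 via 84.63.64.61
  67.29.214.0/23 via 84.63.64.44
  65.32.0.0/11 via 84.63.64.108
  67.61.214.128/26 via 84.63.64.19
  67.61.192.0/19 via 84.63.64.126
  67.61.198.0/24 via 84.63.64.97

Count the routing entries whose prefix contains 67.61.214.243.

4

Prefixes containing 67.61.214.243:
  67.48.0.0/12 (67.48.0.0 - 67.63.255.255)
  67.56.0.0/13 (67.56.0.0 - 67.63.255.255)
  67.61.192.0/18 (67.61.192.0 - 67.61.255.255)
  67.61.192.0/19 (67.61.192.0 - 67.61.223.255)
Total matching entries: 4.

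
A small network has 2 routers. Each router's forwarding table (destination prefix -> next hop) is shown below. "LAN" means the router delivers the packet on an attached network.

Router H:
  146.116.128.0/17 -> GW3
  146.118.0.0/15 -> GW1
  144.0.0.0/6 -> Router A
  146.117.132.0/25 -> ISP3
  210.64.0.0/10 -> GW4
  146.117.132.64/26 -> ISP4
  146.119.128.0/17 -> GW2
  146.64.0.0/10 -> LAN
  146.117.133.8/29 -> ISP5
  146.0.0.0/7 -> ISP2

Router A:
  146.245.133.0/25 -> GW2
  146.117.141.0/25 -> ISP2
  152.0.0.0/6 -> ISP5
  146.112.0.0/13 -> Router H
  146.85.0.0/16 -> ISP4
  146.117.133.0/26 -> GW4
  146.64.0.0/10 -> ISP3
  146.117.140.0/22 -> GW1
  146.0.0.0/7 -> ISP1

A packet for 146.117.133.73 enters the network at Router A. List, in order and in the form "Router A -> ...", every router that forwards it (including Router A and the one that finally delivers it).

At Router A: longest match for 146.117.133.73 is 146.112.0.0/13 -> Router H
At Router H: longest match for 146.117.133.73 is 146.64.0.0/10 -> LAN

Router A -> Router H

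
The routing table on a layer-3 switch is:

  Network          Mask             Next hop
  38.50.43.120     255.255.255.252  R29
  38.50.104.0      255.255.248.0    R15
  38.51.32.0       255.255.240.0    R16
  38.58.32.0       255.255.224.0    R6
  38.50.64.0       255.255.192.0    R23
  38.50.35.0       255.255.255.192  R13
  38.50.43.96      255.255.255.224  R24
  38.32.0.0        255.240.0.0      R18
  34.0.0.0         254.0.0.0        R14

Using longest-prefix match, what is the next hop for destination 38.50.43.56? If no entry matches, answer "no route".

no route

No entry's prefix contains 38.50.43.56; there is no default route.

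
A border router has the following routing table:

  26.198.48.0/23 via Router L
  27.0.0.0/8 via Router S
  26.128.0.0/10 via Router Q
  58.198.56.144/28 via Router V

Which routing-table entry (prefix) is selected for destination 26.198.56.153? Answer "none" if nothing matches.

26.198.56.153 is outside every listed prefix and there is no default route.

none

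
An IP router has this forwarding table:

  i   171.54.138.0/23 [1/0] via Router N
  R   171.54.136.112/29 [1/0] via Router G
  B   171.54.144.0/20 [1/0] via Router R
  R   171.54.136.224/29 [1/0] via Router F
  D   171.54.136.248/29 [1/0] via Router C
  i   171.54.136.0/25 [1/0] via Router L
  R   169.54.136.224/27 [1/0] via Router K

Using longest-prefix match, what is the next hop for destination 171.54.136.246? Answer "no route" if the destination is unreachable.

no route

No entry's prefix contains 171.54.136.246; there is no default route.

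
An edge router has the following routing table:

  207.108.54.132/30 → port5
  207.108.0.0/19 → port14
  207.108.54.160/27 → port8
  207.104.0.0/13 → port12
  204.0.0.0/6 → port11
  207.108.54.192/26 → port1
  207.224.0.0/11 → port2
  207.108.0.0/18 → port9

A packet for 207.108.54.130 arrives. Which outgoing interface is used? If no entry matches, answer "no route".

port9

Routes whose prefix contains 207.108.54.130:
  204.0.0.0/6 (204.0.0.0 - 207.255.255.255) -> port11
  207.104.0.0/13 (207.104.0.0 - 207.111.255.255) -> port12
  207.108.0.0/18 (207.108.0.0 - 207.108.63.255) -> port9
More-specific entries that do NOT match:
  207.108.54.132/30 (207.108.54.132 - 207.108.54.135) does not contain 207.108.54.130
  207.108.54.160/27 (207.108.54.160 - 207.108.54.191) does not contain 207.108.54.130
  207.108.54.192/26 (207.108.54.192 - 207.108.54.255) does not contain 207.108.54.130
  207.108.0.0/19 (207.108.0.0 - 207.108.31.255) does not contain 207.108.54.130
Longest matching prefix is /18 -> interface port9.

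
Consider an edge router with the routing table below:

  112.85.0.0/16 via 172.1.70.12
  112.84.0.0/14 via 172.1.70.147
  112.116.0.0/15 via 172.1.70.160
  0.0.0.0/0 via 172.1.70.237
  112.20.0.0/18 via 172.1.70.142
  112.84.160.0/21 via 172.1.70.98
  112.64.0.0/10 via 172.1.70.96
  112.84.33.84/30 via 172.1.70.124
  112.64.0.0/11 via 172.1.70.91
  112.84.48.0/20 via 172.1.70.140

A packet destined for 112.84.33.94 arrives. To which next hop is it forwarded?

172.1.70.147

Routes whose prefix contains 112.84.33.94:
  0.0.0.0/0 (default, matches everything) -> 172.1.70.237
  112.64.0.0/10 (112.64.0.0 - 112.127.255.255) -> 172.1.70.96
  112.64.0.0/11 (112.64.0.0 - 112.95.255.255) -> 172.1.70.91
  112.84.0.0/14 (112.84.0.0 - 112.87.255.255) -> 172.1.70.147
More-specific entries that do NOT match:
  112.84.33.84/30 (112.84.33.84 - 112.84.33.87) does not contain 112.84.33.94
  112.84.160.0/21 (112.84.160.0 - 112.84.167.255) does not contain 112.84.33.94
  112.84.48.0/20 (112.84.48.0 - 112.84.63.255) does not contain 112.84.33.94
  112.20.0.0/18 (112.20.0.0 - 112.20.63.255) does not contain 112.84.33.94
  112.85.0.0/16 (112.85.0.0 - 112.85.255.255) does not contain 112.84.33.94
  112.116.0.0/15 (112.116.0.0 - 112.117.255.255) does not contain 112.84.33.94
Longest matching prefix is /14 -> next hop 172.1.70.147.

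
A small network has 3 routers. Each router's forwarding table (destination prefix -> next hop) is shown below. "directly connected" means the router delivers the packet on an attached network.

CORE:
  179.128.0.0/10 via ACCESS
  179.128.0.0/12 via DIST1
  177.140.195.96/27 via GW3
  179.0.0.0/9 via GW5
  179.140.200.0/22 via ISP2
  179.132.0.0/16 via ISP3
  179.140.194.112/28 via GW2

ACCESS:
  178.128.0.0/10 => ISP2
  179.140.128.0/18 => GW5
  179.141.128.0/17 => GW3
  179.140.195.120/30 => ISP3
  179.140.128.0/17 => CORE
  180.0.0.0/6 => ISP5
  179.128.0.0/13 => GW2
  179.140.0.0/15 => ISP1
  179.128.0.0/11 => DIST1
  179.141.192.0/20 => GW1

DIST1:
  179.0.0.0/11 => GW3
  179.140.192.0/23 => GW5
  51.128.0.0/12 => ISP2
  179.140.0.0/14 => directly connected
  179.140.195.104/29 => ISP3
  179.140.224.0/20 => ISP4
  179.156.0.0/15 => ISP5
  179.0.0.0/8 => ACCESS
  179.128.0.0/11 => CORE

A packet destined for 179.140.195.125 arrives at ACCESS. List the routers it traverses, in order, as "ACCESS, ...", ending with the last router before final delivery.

At ACCESS: longest match for 179.140.195.125 is 179.140.128.0/17 -> CORE
At CORE: longest match for 179.140.195.125 is 179.128.0.0/12 -> DIST1
At DIST1: longest match for 179.140.195.125 is 179.140.0.0/14 -> directly connected

ACCESS, CORE, DIST1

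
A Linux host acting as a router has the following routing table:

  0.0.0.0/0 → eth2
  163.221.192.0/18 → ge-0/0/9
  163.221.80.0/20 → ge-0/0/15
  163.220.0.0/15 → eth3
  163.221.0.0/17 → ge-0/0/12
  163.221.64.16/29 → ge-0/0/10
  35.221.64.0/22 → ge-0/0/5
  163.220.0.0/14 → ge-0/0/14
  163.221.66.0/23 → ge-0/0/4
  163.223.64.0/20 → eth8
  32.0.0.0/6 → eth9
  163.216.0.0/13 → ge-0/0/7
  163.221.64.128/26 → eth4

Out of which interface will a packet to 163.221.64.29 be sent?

ge-0/0/12

Routes whose prefix contains 163.221.64.29:
  0.0.0.0/0 (default, matches everything) -> eth2
  163.216.0.0/13 (163.216.0.0 - 163.223.255.255) -> ge-0/0/7
  163.220.0.0/14 (163.220.0.0 - 163.223.255.255) -> ge-0/0/14
  163.220.0.0/15 (163.220.0.0 - 163.221.255.255) -> eth3
  163.221.0.0/17 (163.221.0.0 - 163.221.127.255) -> ge-0/0/12
More-specific entries that do NOT match:
  163.221.64.16/29 (163.221.64.16 - 163.221.64.23) does not contain 163.221.64.29
  163.221.64.128/26 (163.221.64.128 - 163.221.64.191) does not contain 163.221.64.29
  163.221.66.0/23 (163.221.66.0 - 163.221.67.255) does not contain 163.221.64.29
  35.221.64.0/22 (35.221.64.0 - 35.221.67.255) does not contain 163.221.64.29
  163.221.80.0/20 (163.221.80.0 - 163.221.95.255) does not contain 163.221.64.29
  163.223.64.0/20 (163.223.64.0 - 163.223.79.255) does not contain 163.221.64.29
  163.221.192.0/18 (163.221.192.0 - 163.221.255.255) does not contain 163.221.64.29
Longest matching prefix is /17 -> interface ge-0/0/12.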